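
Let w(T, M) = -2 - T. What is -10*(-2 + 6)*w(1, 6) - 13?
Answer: 107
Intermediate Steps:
-10*(-2 + 6)*w(1, 6) - 13 = -10*(-2 + 6)*(-2 - 1*1) - 13 = -40*(-2 - 1) - 13 = -40*(-3) - 13 = -10*(-12) - 13 = 120 - 13 = 107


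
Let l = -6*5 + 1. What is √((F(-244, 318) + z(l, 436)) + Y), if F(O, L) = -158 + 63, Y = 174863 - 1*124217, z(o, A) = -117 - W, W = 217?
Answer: √50217 ≈ 224.09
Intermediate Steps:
l = -29 (l = -30 + 1 = -29)
z(o, A) = -334 (z(o, A) = -117 - 1*217 = -117 - 217 = -334)
Y = 50646 (Y = 174863 - 124217 = 50646)
F(O, L) = -95
√((F(-244, 318) + z(l, 436)) + Y) = √((-95 - 334) + 50646) = √(-429 + 50646) = √50217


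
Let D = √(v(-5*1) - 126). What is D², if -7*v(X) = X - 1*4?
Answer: -873/7 ≈ -124.71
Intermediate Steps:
v(X) = 4/7 - X/7 (v(X) = -(X - 1*4)/7 = -(X - 4)/7 = -(-4 + X)/7 = 4/7 - X/7)
D = 3*I*√679/7 (D = √((4/7 - (-5)/7) - 126) = √((4/7 - ⅐*(-5)) - 126) = √((4/7 + 5/7) - 126) = √(9/7 - 126) = √(-873/7) = 3*I*√679/7 ≈ 11.168*I)
D² = (3*I*√679/7)² = -873/7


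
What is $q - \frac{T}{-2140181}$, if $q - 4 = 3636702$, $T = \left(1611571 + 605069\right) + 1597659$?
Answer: $\frac{7783212898085}{2140181} \approx 3.6367 \cdot 10^{6}$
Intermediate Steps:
$T = 3814299$ ($T = 2216640 + 1597659 = 3814299$)
$q = 3636706$ ($q = 4 + 3636702 = 3636706$)
$q - \frac{T}{-2140181} = 3636706 - \frac{3814299}{-2140181} = 3636706 - 3814299 \left(- \frac{1}{2140181}\right) = 3636706 - - \frac{3814299}{2140181} = 3636706 + \frac{3814299}{2140181} = \frac{7783212898085}{2140181}$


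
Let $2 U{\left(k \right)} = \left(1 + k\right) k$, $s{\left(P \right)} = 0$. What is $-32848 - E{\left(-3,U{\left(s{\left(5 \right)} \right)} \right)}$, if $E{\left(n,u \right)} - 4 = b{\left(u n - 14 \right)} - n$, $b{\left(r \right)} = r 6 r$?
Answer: $-34031$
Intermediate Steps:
$b{\left(r \right)} = 6 r^{2}$ ($b{\left(r \right)} = 6 r r = 6 r^{2}$)
$U{\left(k \right)} = \frac{k \left(1 + k\right)}{2}$ ($U{\left(k \right)} = \frac{\left(1 + k\right) k}{2} = \frac{k \left(1 + k\right)}{2}$)
$E{\left(n,u \right)} = 4 - n + 6 \left(-14 + n u\right)^{2}$ ($E{\left(n,u \right)} = 4 - \left(n - 6 \left(u n - 14\right)^{2}\right) = 4 - \left(n - 6 \left(n u - 14\right)^{2}\right) = 4 - \left(n - 6 \left(-14 + n u\right)^{2}\right) = 4 - n + 6 \left(-14 + n u\right)^{2}$)
$-32848 - E{\left(-3,U{\left(s{\left(5 \right)} \right)} \right)} = -32848 - \left(4 - -3 + 6 \left(-14 - 3 \cdot \frac{1}{2} \cdot 0 \left(1 + 0\right)\right)^{2}\right) = -32848 - \left(4 + 3 + 6 \left(-14 - 3 \cdot \frac{1}{2} \cdot 0 \cdot 1\right)^{2}\right) = -32848 - \left(4 + 3 + 6 \left(-14 - 0\right)^{2}\right) = -32848 - \left(4 + 3 + 6 \left(-14 + 0\right)^{2}\right) = -32848 - \left(4 + 3 + 6 \left(-14\right)^{2}\right) = -32848 - \left(4 + 3 + 6 \cdot 196\right) = -32848 - \left(4 + 3 + 1176\right) = -32848 - 1183 = -34031$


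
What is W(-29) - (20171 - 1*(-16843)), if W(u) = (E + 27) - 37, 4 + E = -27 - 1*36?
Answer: -37091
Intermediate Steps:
E = -67 (E = -4 + (-27 - 1*36) = -4 + (-27 - 36) = -4 - 63 = -67)
W(u) = -77 (W(u) = (-67 + 27) - 37 = -40 - 37 = -77)
W(-29) - (20171 - 1*(-16843)) = -77 - (20171 - 1*(-16843)) = -77 - (20171 + 16843) = -77 - 1*37014 = -77 - 37014 = -37091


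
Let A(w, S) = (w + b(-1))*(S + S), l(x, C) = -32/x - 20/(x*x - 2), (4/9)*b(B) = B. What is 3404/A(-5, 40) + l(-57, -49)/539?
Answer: -84878800651/14464849245 ≈ -5.8679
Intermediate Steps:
b(B) = 9*B/4
l(x, C) = -32/x - 20/(-2 + x**2) (l(x, C) = -32/x - 20/(x**2 - 2) = -32/x - 20/(-2 + x**2))
A(w, S) = 2*S*(-9/4 + w) (A(w, S) = (w + (9/4)*(-1))*(S + S) = (w - 9/4)*(2*S) = (-9/4 + w)*(2*S) = 2*S*(-9/4 + w))
3404/A(-5, 40) + l(-57, -49)/539 = 3404/(((1/2)*40*(-9 + 4*(-5)))) + (4*(16 - 8*(-57)**2 - 5*(-57))/(-57*(-2 + (-57)**2)))/539 = 3404/(((1/2)*40*(-9 - 20))) + (4*(-1/57)*(16 - 8*3249 + 285)/(-2 + 3249))*(1/539) = 3404/(((1/2)*40*(-29))) + (4*(-1/57)*(16 - 25992 + 285)/3247)*(1/539) = 3404/(-580) + (4*(-1/57)*(1/3247)*(-25691))*(1/539) = 3404*(-1/580) + (102764/185079)*(1/539) = -851/145 + 102764/99757581 = -84878800651/14464849245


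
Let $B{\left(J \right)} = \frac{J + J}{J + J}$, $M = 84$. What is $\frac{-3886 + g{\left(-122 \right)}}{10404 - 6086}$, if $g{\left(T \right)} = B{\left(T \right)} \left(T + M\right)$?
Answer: $- \frac{1962}{2159} \approx -0.90875$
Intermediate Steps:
$B{\left(J \right)} = 1$ ($B{\left(J \right)} = \frac{2 J}{2 J} = 2 J \frac{1}{2 J} = 1$)
$g{\left(T \right)} = 84 + T$ ($g{\left(T \right)} = 1 \left(T + 84\right) = 1 \left(84 + T\right) = 84 + T$)
$\frac{-3886 + g{\left(-122 \right)}}{10404 - 6086} = \frac{-3886 + \left(84 - 122\right)}{10404 - 6086} = \frac{-3886 - 38}{4318} = \left(-3924\right) \frac{1}{4318} = - \frac{1962}{2159}$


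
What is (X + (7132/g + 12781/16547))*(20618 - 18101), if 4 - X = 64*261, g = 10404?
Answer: -602976151374902/14346249 ≈ -4.2030e+7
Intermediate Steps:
X = -16700 (X = 4 - 64*261 = 4 - 1*16704 = 4 - 16704 = -16700)
(X + (7132/g + 12781/16547))*(20618 - 18101) = (-16700 + (7132/10404 + 12781/16547))*(20618 - 18101) = (-16700 + (7132*(1/10404) + 12781*(1/16547)))*2517 = (-16700 + (1783/2601 + 12781/16547))*2517 = (-16700 + 62746682/43038747)*2517 = -718684328218/43038747*2517 = -602976151374902/14346249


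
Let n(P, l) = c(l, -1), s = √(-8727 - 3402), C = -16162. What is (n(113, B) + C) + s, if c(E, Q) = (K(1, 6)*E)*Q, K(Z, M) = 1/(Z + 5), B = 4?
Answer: -48488/3 + I*√12129 ≈ -16163.0 + 110.13*I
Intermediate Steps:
K(Z, M) = 1/(5 + Z)
s = I*√12129 (s = √(-12129) = I*√12129 ≈ 110.13*I)
c(E, Q) = E*Q/6 (c(E, Q) = (E/(5 + 1))*Q = (E/6)*Q = E*Q/6)
n(P, l) = -l/6 (n(P, l) = (⅙)*l*(-1) = -l/6)
(n(113, B) + C) + s = (-⅙*4 - 16162) + I*√12129 = (-⅔ - 16162) + I*√12129 = -48488/3 + I*√12129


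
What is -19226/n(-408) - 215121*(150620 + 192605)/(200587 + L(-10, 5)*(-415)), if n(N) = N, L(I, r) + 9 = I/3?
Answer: -5647628707699/15736458 ≈ -3.5889e+5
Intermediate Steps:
L(I, r) = -9 + I/3
-19226/n(-408) - 215121*(150620 + 192605)/(200587 + L(-10, 5)*(-415)) = -19226/(-408) - 215121*(150620 + 192605)/(200587 + (-9 + (⅓)*(-10))*(-415)) = -19226*(-1/408) - 215121*343225/(200587 + (-9 - 10/3)*(-415)) = 9613/204 - 215121*343225/(200587 - 37/3*(-415)) = 9613/204 - 215121*343225/(200587 + 15355/3) = 9613/204 - 215121/((617116/3)*(1/343225)) = 9613/204 - 215121/617116/1029675 = 9613/204 - 215121*1029675/617116 = 9613/204 - 221504715675/617116 = -5647628707699/15736458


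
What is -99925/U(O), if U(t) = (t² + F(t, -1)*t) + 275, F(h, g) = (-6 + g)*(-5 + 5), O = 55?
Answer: -3997/132 ≈ -30.280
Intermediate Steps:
F(h, g) = 0 (F(h, g) = (-6 + g)*0 = 0)
U(t) = 275 + t² (U(t) = (t² + 0*t) + 275 = (t² + 0) + 275 = t² + 275 = 275 + t²)
-99925/U(O) = -99925/(275 + 55²) = -99925/(275 + 3025) = -99925/3300 = -99925*1/3300 = -3997/132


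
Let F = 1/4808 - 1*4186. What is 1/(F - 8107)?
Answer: -4808/59104743 ≈ -8.1347e-5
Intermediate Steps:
F = -20126287/4808 (F = 1/4808 - 4186 = -20126287/4808 ≈ -4186.0)
1/(F - 8107) = 1/(-20126287/4808 - 8107) = 1/(-59104743/4808) = -4808/59104743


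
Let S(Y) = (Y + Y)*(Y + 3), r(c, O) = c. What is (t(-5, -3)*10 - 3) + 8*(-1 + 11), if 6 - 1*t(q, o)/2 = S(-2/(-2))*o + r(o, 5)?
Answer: 737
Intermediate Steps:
S(Y) = 2*Y*(3 + Y) (S(Y) = (2*Y)*(3 + Y) = 2*Y*(3 + Y))
t(q, o) = 12 - 18*o (t(q, o) = 12 - 2*((2*(-2/(-2))*(3 - 2/(-2)))*o + o) = 12 - 2*((2*(-2*(-½))*(3 - 2*(-½)))*o + o) = 12 - 2*((2*1*(3 + 1))*o + o) = 12 - 2*((2*1*4)*o + o) = 12 - 2*(8*o + o) = 12 - 18*o)
(t(-5, -3)*10 - 3) + 8*(-1 + 11) = ((12 - 18*(-3))*10 - 3) + 8*(-1 + 11) = ((12 + 54)*10 - 3) + 8*10 = (66*10 - 3) + 80 = (660 - 3) + 80 = 657 + 80 = 737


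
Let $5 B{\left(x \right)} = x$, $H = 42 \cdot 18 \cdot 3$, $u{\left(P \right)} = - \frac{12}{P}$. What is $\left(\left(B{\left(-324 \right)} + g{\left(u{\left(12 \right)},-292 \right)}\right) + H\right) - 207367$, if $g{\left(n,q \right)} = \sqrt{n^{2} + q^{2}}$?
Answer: $- \frac{1025819}{5} + \sqrt{85265} \approx -2.0487 \cdot 10^{5}$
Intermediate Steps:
$H = 2268$ ($H = 756 \cdot 3 = 2268$)
$B{\left(x \right)} = \frac{x}{5}$
$\left(\left(B{\left(-324 \right)} + g{\left(u{\left(12 \right)},-292 \right)}\right) + H\right) - 207367 = \left(\left(\frac{1}{5} \left(-324\right) + \sqrt{\left(- \frac{12}{12}\right)^{2} + \left(-292\right)^{2}}\right) + 2268\right) - 207367 = \left(\left(- \frac{324}{5} + \sqrt{\left(\left(-12\right) \frac{1}{12}\right)^{2} + 85264}\right) + 2268\right) - 207367 = \left(\left(- \frac{324}{5} + \sqrt{\left(-1\right)^{2} + 85264}\right) + 2268\right) - 207367 = \left(\left(- \frac{324}{5} + \sqrt{1 + 85264}\right) + 2268\right) - 207367 = \left(\left(- \frac{324}{5} + \sqrt{85265}\right) + 2268\right) - 207367 = \left(\frac{11016}{5} + \sqrt{85265}\right) - 207367 = - \frac{1025819}{5} + \sqrt{85265}$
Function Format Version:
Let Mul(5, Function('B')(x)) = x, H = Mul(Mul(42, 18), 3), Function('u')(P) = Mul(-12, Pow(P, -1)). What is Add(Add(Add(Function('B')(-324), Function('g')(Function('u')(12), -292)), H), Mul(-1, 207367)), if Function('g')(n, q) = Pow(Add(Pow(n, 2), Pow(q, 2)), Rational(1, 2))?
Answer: Add(Rational(-1025819, 5), Pow(85265, Rational(1, 2))) ≈ -2.0487e+5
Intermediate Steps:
H = 2268 (H = Mul(756, 3) = 2268)
Function('B')(x) = Mul(Rational(1, 5), x)
Add(Add(Add(Function('B')(-324), Function('g')(Function('u')(12), -292)), H), Mul(-1, 207367)) = Add(Add(Add(Mul(Rational(1, 5), -324), Pow(Add(Pow(Mul(-12, Pow(12, -1)), 2), Pow(-292, 2)), Rational(1, 2))), 2268), Mul(-1, 207367)) = Add(Add(Add(Rational(-324, 5), Pow(Add(Pow(Mul(-12, Rational(1, 12)), 2), 85264), Rational(1, 2))), 2268), -207367) = Add(Add(Add(Rational(-324, 5), Pow(Add(Pow(-1, 2), 85264), Rational(1, 2))), 2268), -207367) = Add(Add(Add(Rational(-324, 5), Pow(Add(1, 85264), Rational(1, 2))), 2268), -207367) = Add(Add(Add(Rational(-324, 5), Pow(85265, Rational(1, 2))), 2268), -207367) = Add(Add(Rational(11016, 5), Pow(85265, Rational(1, 2))), -207367) = Add(Rational(-1025819, 5), Pow(85265, Rational(1, 2)))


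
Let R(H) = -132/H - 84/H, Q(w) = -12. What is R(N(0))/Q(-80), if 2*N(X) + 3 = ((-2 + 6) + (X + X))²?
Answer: 36/13 ≈ 2.7692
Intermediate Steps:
N(X) = -3/2 + (4 + 2*X)²/2 (N(X) = -3/2 + ((-2 + 6) + (X + X))²/2 = -3/2 + (4 + 2*X)²/2)
R(H) = -216/H
R(N(0))/Q(-80) = -216/(-3/2 + 2*(2 + 0)²)/(-12) = -216/(-3/2 + 2*2²)*(-1/12) = -216/(-3/2 + 2*4)*(-1/12) = -216/(-3/2 + 8)*(-1/12) = -216/13/2*(-1/12) = -216*2/13*(-1/12) = -432/13*(-1/12) = 36/13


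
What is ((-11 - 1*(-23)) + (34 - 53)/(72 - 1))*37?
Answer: 30821/71 ≈ 434.10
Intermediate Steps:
((-11 - 1*(-23)) + (34 - 53)/(72 - 1))*37 = ((-11 + 23) - 19/71)*37 = (12 - 19*1/71)*37 = (12 - 19/71)*37 = (833/71)*37 = 30821/71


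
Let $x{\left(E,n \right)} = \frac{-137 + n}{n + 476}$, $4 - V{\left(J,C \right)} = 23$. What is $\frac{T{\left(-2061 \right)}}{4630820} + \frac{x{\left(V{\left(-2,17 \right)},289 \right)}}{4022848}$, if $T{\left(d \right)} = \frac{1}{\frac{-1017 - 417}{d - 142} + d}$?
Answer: $\frac{78140117579}{1585433749121724312} \approx 4.9286 \cdot 10^{-8}$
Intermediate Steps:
$V{\left(J,C \right)} = -19$ ($V{\left(J,C \right)} = 4 - 23 = -19$)
$x{\left(E,n \right)} = \frac{-137 + n}{476 + n}$
$T{\left(d \right)} = \frac{1}{d - \frac{1434}{-142 + d}}$ ($T{\left(d \right)} = \frac{1}{- \frac{1434}{-142 + d} + d} = \frac{1}{d - \frac{1434}{-142 + d}}$)
$\frac{T{\left(-2061 \right)}}{4630820} + \frac{x{\left(V{\left(-2,17 \right)},289 \right)}}{4022848} = \frac{\frac{1}{1434 - \left(-2061\right)^{2} + 142 \left(-2061\right)} \left(142 - -2061\right)}{4630820} + \frac{\frac{1}{476 + 289} \left(-137 + 289\right)}{4022848} = \frac{142 + 2061}{1434 - 4247721 - 292662} \cdot \frac{1}{4630820} + \frac{1}{765} \cdot 152 \cdot \frac{1}{4022848} = \frac{1}{1434 - 4247721 - 292662} \cdot 2203 \cdot \frac{1}{4630820} + \frac{1}{765} \cdot 152 \cdot \frac{1}{4022848} = \frac{1}{-4538949} \cdot 2203 \cdot \frac{1}{4630820} + \frac{152}{765} \cdot \frac{1}{4022848} = \left(- \frac{1}{4538949}\right) 2203 \cdot \frac{1}{4630820} + \frac{19}{384684840} = \left(- \frac{2203}{4538949}\right) \frac{1}{4630820} + \frac{19}{384684840} = - \frac{2203}{21019055808180} + \frac{19}{384684840} = \frac{78140117579}{1585433749121724312}$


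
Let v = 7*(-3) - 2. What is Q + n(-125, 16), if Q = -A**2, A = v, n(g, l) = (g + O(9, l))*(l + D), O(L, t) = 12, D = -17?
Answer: -416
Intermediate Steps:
v = -23 (v = -21 - 2 = -23)
n(g, l) = (-17 + l)*(12 + g) (n(g, l) = (g + 12)*(l - 17) = (12 + g)*(-17 + l) = (-17 + l)*(12 + g))
A = -23
Q = -529 (Q = -1*(-23)**2 = -1*529 = -529)
Q + n(-125, 16) = -529 + (-204 - 17*(-125) + 12*16 - 125*16) = -529 + (-204 + 2125 + 192 - 2000) = -529 + 113 = -416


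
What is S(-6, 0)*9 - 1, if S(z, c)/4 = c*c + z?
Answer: -217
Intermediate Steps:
S(z, c) = 4*z + 4*c² (S(z, c) = 4*(c*c + z) = 4*(c² + z) = 4*(z + c²) = 4*z + 4*c²)
S(-6, 0)*9 - 1 = (4*(-6) + 4*0²)*9 - 1 = (-24 + 4*0)*9 - 1 = (-24 + 0)*9 - 1 = -24*9 - 1 = -216 - 1 = -217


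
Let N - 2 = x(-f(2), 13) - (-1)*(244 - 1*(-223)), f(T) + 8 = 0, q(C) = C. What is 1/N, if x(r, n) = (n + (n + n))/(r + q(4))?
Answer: 4/1889 ≈ 0.0021175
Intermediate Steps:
f(T) = -8 (f(T) = -8 + 0 = -8)
x(r, n) = 3*n/(4 + r) (x(r, n) = (n + (n + n))/(r + 4) = (n + 2*n)/(4 + r) = (3*n)/(4 + r) = 3*n/(4 + r))
N = 1889/4 (N = 2 + (3*13/(4 - 1*(-8)) - (-1)*(244 - 1*(-223))) = 2 + (3*13/(4 + 8) - (-1)*(244 + 223)) = 2 + (3*13/12 - (-1)*467) = 2 + (3*13*(1/12) - 1*(-467)) = 2 + (13/4 + 467) = 2 + 1881/4 = 1889/4 ≈ 472.25)
1/N = 1/(1889/4) = 4/1889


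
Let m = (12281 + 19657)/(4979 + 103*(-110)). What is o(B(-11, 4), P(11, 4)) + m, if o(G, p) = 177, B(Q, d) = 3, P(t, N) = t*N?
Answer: 364063/2117 ≈ 171.97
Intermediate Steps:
P(t, N) = N*t
m = -10646/2117 (m = 31938/(4979 - 11330) = 31938/(-6351) = 31938*(-1/6351) = -10646/2117 ≈ -5.0288)
o(B(-11, 4), P(11, 4)) + m = 177 - 10646/2117 = 364063/2117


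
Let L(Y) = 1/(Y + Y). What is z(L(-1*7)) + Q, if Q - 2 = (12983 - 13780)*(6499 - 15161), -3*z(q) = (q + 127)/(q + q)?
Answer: 41423473/6 ≈ 6.9039e+6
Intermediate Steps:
L(Y) = 1/(2*Y)
z(q) = -(127 + q)/(6*q) (z(q) = -(q + 127)/(3*(q + q)) = -(127 + q)/(3*(2*q)) = -(127 + q)*1/(2*q)/3 = -(127 + q)/(6*q))
Q = 6903616 (Q = 2 + (12983 - 13780)*(6499 - 15161) = 2 - 797*(-8662) = 2 + 6903614 = 6903616)
z(L(-1*7)) + Q = (-127 - 1/(2*((-1*7))))/(6*((1/(2*((-1*7)))))) + 6903616 = (-127 - 1/(2*(-7)))/(6*(((½)/(-7)))) + 6903616 = (-127 - (-1)/(2*7))/(6*(((½)*(-⅐)))) + 6903616 = (-127 - 1*(-1/14))/(6*(-1/14)) + 6903616 = (⅙)*(-14)*(-127 + 1/14) + 6903616 = (⅙)*(-14)*(-1777/14) + 6903616 = 1777/6 + 6903616 = 41423473/6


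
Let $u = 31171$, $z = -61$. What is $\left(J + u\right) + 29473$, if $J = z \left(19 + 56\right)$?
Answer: $56069$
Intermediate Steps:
$J = -4575$ ($J = - 61 \left(19 + 56\right) = \left(-61\right) 75 = -4575$)
$\left(J + u\right) + 29473 = \left(-4575 + 31171\right) + 29473 = 26596 + 29473 = 56069$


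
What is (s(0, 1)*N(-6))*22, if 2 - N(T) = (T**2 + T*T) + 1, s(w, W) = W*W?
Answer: -1562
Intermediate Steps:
s(w, W) = W**2
N(T) = 1 - 2*T**2 (N(T) = 2 - ((T**2 + T*T) + 1) = 2 - ((T**2 + T**2) + 1) = 2 - (2*T**2 + 1) = 2 - (1 + 2*T**2) = 2 + (-1 - 2*T**2) = 1 - 2*T**2)
(s(0, 1)*N(-6))*22 = (1**2*(1 - 2*(-6)**2))*22 = (1*(1 - 2*36))*22 = (1*(1 - 72))*22 = (1*(-71))*22 = -71*22 = -1562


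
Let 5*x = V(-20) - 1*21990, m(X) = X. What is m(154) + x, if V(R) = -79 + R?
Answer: -21319/5 ≈ -4263.8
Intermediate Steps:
x = -22089/5 (x = ((-79 - 20) - 1*21990)/5 = (-99 - 21990)/5 = (⅕)*(-22089) = -22089/5 ≈ -4417.8)
m(154) + x = 154 - 22089/5 = -21319/5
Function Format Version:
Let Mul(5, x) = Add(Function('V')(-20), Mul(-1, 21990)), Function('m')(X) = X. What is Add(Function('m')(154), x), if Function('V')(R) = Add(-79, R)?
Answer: Rational(-21319, 5) ≈ -4263.8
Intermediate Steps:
x = Rational(-22089, 5) (x = Mul(Rational(1, 5), Add(Add(-79, -20), Mul(-1, 21990))) = Mul(Rational(1, 5), Add(-99, -21990)) = Mul(Rational(1, 5), -22089) = Rational(-22089, 5) ≈ -4417.8)
Add(Function('m')(154), x) = Add(154, Rational(-22089, 5)) = Rational(-21319, 5)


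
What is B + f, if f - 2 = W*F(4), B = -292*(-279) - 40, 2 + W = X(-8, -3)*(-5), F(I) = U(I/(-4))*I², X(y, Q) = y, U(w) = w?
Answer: 80822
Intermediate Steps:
F(I) = -I³/4 (F(I) = (I/(-4))*I² = (I*(-¼))*I² = (-I/4)*I² = -I³/4)
W = 38 (W = -2 - 8*(-5) = -2 + 40 = 38)
B = 81428 (B = 81468 - 40 = 81428)
f = -606 (f = 2 + 38*(-¼*4³) = 2 + 38*(-¼*64) = 2 + 38*(-16) = 2 - 608 = -606)
B + f = 81428 - 606 = 80822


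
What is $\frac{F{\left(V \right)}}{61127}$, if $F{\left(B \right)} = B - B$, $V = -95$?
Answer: $0$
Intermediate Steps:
$F{\left(B \right)} = 0$
$\frac{F{\left(V \right)}}{61127} = \frac{0}{61127} = 0 \cdot \frac{1}{61127} = 0$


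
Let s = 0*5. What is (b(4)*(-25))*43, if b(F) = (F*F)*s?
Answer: 0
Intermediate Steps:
s = 0
b(F) = 0 (b(F) = (F*F)*0 = F²*0 = 0)
(b(4)*(-25))*43 = (0*(-25))*43 = 0*43 = 0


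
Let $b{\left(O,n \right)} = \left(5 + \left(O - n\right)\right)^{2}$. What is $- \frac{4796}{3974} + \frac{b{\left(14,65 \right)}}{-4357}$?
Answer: $- \frac{14652578}{8657359} \approx -1.6925$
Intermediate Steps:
$b{\left(O,n \right)} = \left(5 + O - n\right)^{2}$
$- \frac{4796}{3974} + \frac{b{\left(14,65 \right)}}{-4357} = - \frac{4796}{3974} + \frac{\left(5 + 14 - 65\right)^{2}}{-4357} = \left(-4796\right) \frac{1}{3974} + \left(5 + 14 - 65\right)^{2} \left(- \frac{1}{4357}\right) = - \frac{2398}{1987} + \left(-46\right)^{2} \left(- \frac{1}{4357}\right) = - \frac{2398}{1987} + 2116 \left(- \frac{1}{4357}\right) = - \frac{2398}{1987} - \frac{2116}{4357} = - \frac{14652578}{8657359}$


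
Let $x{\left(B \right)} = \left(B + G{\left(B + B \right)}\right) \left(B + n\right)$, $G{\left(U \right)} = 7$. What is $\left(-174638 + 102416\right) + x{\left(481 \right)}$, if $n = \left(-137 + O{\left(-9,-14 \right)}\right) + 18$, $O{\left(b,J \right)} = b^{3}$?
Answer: $-251318$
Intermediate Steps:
$n = -848$ ($n = \left(-137 + \left(-9\right)^{3}\right) + 18 = \left(-137 - 729\right) + 18 = -866 + 18 = -848$)
$x{\left(B \right)} = \left(-848 + B\right) \left(7 + B\right)$ ($x{\left(B \right)} = \left(B + 7\right) \left(B - 848\right) = \left(7 + B\right) \left(-848 + B\right) = \left(-848 + B\right) \left(7 + B\right)$)
$\left(-174638 + 102416\right) + x{\left(481 \right)} = \left(-174638 + 102416\right) - \left(410457 - 231361\right) = -72222 - 179096 = -251318$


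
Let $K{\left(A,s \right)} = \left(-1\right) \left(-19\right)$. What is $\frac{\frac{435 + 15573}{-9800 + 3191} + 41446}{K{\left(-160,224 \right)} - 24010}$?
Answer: $- \frac{91300202}{52852173} \approx -1.7275$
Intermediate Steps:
$K{\left(A,s \right)} = 19$
$\frac{\frac{435 + 15573}{-9800 + 3191} + 41446}{K{\left(-160,224 \right)} - 24010} = \frac{\frac{435 + 15573}{-9800 + 3191} + 41446}{19 - 24010} = \frac{\frac{16008}{-6609} + 41446}{-23991} = \left(16008 \left(- \frac{1}{6609}\right) + 41446\right) \left(- \frac{1}{23991}\right) = \left(- \frac{5336}{2203} + 41446\right) \left(- \frac{1}{23991}\right) = \frac{91300202}{2203} \left(- \frac{1}{23991}\right) = - \frac{91300202}{52852173}$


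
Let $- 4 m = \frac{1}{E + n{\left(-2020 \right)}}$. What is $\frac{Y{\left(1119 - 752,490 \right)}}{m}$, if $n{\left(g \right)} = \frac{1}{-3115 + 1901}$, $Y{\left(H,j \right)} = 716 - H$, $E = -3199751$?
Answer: $\frac{2711379405070}{607} \approx 4.4669 \cdot 10^{9}$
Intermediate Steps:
$n{\left(g \right)} = - \frac{1}{1214}$ ($n{\left(g \right)} = \frac{1}{-1214} = - \frac{1}{1214}$)
$m = \frac{607}{7768995430}$ ($m = - \frac{1}{4 \left(-3199751 - \frac{1}{1214}\right)} = - \frac{1}{4 \left(- \frac{3884497715}{1214}\right)} = \left(- \frac{1}{4}\right) \left(- \frac{1214}{3884497715}\right) = \frac{607}{7768995430} \approx 7.8131 \cdot 10^{-8}$)
$\frac{Y{\left(1119 - 752,490 \right)}}{m} = \frac{716 - \left(1119 - 752\right)}{\frac{607}{7768995430}} = \left(716 - \left(1119 - 752\right)\right) \frac{7768995430}{607} = \left(716 - 367\right) \frac{7768995430}{607} = 349 \cdot \frac{7768995430}{607} = \frac{2711379405070}{607}$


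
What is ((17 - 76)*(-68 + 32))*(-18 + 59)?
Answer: 87084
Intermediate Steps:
((17 - 76)*(-68 + 32))*(-18 + 59) = -59*(-36)*41 = 2124*41 = 87084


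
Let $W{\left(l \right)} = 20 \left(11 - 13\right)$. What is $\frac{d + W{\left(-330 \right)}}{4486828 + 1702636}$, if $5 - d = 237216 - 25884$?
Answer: $- \frac{211367}{6189464} \approx -0.034149$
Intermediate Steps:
$W{\left(l \right)} = -40$ ($W{\left(l \right)} = 20 \left(-2\right) = -40$)
$d = -211327$ ($d = 5 - \left(237216 - 25884\right) = 5 - 211332 = -211327$)
$\frac{d + W{\left(-330 \right)}}{4486828 + 1702636} = \frac{-211327 - 40}{4486828 + 1702636} = - \frac{211367}{6189464}$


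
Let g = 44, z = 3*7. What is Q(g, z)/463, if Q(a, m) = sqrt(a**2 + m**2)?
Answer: sqrt(2377)/463 ≈ 0.10530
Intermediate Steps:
z = 21
Q(g, z)/463 = sqrt(44**2 + 21**2)/463 = sqrt(1936 + 441)*(1/463) = sqrt(2377)*(1/463) = sqrt(2377)/463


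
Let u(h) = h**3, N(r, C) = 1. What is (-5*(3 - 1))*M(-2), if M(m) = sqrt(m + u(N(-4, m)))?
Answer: -10*I ≈ -10.0*I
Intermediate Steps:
M(m) = sqrt(1 + m) (M(m) = sqrt(m + 1**3) = sqrt(m + 1) = sqrt(1 + m))
(-5*(3 - 1))*M(-2) = (-5*(3 - 1))*sqrt(1 - 2) = (-5*2)*sqrt(-1) = -10*I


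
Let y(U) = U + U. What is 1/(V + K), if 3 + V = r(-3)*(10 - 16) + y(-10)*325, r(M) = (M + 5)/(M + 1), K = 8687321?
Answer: 1/8680824 ≈ 1.1520e-7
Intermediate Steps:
r(M) = (5 + M)/(1 + M)
y(U) = 2*U
V = -6497 (V = -3 + (((5 - 3)/(1 - 3))*(10 - 16) + (2*(-10))*325) = -3 + ((2/(-2))*(-6) - 20*325) = -3 + (-½*2*(-6) - 6500) = -3 + (-1*(-6) - 6500) = -3 + (6 - 6500) = -3 - 6494 = -6497)
1/(V + K) = 1/(-6497 + 8687321) = 1/8680824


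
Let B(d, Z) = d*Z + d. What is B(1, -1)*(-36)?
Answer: 0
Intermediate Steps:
B(d, Z) = d + Z*d (B(d, Z) = Z*d + d = d + Z*d)
B(1, -1)*(-36) = (1*(1 - 1))*(-36) = (1*0)*(-36) = 0*(-36) = 0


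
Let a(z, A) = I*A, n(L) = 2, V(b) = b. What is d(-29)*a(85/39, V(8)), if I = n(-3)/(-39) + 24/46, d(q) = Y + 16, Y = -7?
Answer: 10128/299 ≈ 33.873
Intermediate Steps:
d(q) = 9 (d(q) = -7 + 16 = 9)
I = 422/897 (I = 2/(-39) + 24/46 = 2*(-1/39) + 24*(1/46) = -2/39 + 12/23 = 422/897 ≈ 0.47046)
a(z, A) = 422*A/897
d(-29)*a(85/39, V(8)) = 9*((422/897)*8) = 9*(3376/897) = 10128/299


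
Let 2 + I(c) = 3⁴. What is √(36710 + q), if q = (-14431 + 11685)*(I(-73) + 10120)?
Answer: 4*I*√1748109 ≈ 5288.6*I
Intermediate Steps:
I(c) = 79 (I(c) = -2 + 3⁴ = -2 + 81 = 79)
q = -28006454 (q = (-14431 + 11685)*(79 + 10120) = -2746*10199 = -28006454)
√(36710 + q) = √(36710 - 28006454) = √(-27969744) = 4*I*√1748109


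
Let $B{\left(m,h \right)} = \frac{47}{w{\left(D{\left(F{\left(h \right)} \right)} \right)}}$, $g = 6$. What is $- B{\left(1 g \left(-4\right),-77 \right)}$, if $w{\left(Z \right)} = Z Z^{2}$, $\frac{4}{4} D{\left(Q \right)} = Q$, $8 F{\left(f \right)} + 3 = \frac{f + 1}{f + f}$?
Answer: $\frac{10986010112}{7189057} \approx 1528.2$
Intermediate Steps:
$F{\left(f \right)} = - \frac{3}{8} + \frac{1 + f}{16 f}$ ($F{\left(f \right)} = - \frac{3}{8} + \frac{\left(f + 1\right) \frac{1}{f + f}}{8} = - \frac{3}{8} + \frac{\left(1 + f\right) \frac{1}{2 f}}{8} = - \frac{3}{8} + \frac{\frac{1}{2} \frac{1}{f} \left(1 + f\right)}{8} = - \frac{3}{8} + \frac{1 + f}{16 f}$)
$D{\left(Q \right)} = Q$
$w{\left(Z \right)} = Z^{3}$
$B{\left(m,h \right)} = \frac{192512 h^{3}}{\left(1 - 5 h\right)^{3}}$ ($B{\left(m,h \right)} = \frac{47}{\left(\frac{1 - 5 h}{16 h}\right)^{3}} = \frac{47}{\frac{1}{4096} \frac{1}{h^{3}} \left(1 - 5 h\right)^{3}} = 47 \frac{4096 h^{3}}{\left(1 - 5 h\right)^{3}} = \frac{192512 h^{3}}{\left(1 - 5 h\right)^{3}}$)
$- B{\left(1 g \left(-4\right),-77 \right)} = - \frac{\left(-192512\right) \left(-77\right)^{3}}{\left(-1 + 5 \left(-77\right)\right)^{3}} = - \frac{\left(-192512\right) \left(-456533\right)}{\left(-1 - 385\right)^{3}} = - \frac{\left(-192512\right) \left(-456533\right)}{-57512456} = - \frac{\left(-192512\right) \left(-456533\right) \left(-1\right)}{57512456} = \left(-1\right) \left(- \frac{10986010112}{7189057}\right) = \frac{10986010112}{7189057}$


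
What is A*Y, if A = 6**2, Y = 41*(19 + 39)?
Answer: 85608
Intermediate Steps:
Y = 2378 (Y = 41*58 = 2378)
A = 36
A*Y = 36*2378 = 85608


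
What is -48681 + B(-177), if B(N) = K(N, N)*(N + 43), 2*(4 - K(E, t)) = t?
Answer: -61076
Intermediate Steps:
K(E, t) = 4 - t/2
B(N) = (4 - N/2)*(43 + N) (B(N) = (4 - N/2)*(N + 43) = (4 - N/2)*(43 + N))
-48681 + B(-177) = -48681 - (-8 - 177)*(43 - 177)/2 = -48681 - ½*(-185)*(-134) = -48681 - 12395 = -61076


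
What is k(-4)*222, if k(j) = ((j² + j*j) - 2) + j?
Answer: 5772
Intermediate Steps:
k(j) = -2 + j + 2*j² (k(j) = ((j² + j²) - 2) + j = (2*j² - 2) + j = (-2 + 2*j²) + j = -2 + j + 2*j²)
k(-4)*222 = (-2 - 4 + 2*(-4)²)*222 = (-2 - 4 + 2*16)*222 = (-2 - 4 + 32)*222 = 26*222 = 5772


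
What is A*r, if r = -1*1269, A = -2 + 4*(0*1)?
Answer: 2538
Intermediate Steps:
A = -2 (A = -2 + 4*0 = -2 + 0 = -2)
r = -1269
A*r = -2*(-1269) = 2538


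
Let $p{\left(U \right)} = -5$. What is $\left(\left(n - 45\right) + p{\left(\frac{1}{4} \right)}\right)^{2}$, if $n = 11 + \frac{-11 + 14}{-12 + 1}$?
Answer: $\frac{186624}{121} \approx 1542.3$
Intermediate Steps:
$n = \frac{118}{11}$ ($n = 11 + \frac{3}{-11} = 11 + 3 \left(- \frac{1}{11}\right) = 11 - \frac{3}{11} = \frac{118}{11} \approx 10.727$)
$\left(\left(n - 45\right) + p{\left(\frac{1}{4} \right)}\right)^{2} = \left(\left(\frac{118}{11} - 45\right) - 5\right)^{2} = \left(- \frac{377}{11} - 5\right)^{2} = \left(- \frac{432}{11}\right)^{2} = \frac{186624}{121}$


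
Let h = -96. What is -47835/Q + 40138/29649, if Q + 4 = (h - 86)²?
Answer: -1975319/21821664 ≈ -0.090521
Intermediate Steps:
Q = 33120 (Q = -4 + (-96 - 86)² = -4 + (-182)² = -4 + 33124 = 33120)
-47835/Q + 40138/29649 = -47835/33120 + 40138/29649 = -47835*1/33120 + 40138*(1/29649) = -1063/736 + 40138/29649 = -1975319/21821664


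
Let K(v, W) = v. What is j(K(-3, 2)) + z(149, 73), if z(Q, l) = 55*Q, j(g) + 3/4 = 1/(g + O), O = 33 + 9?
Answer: 1278307/156 ≈ 8194.3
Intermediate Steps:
O = 42
j(g) = -¾ + 1/(42 + g) (j(g) = -¾ + 1/(g + 42) = -¾ + 1/(42 + g))
j(K(-3, 2)) + z(149, 73) = (-122 - 3*(-3))/(4*(42 - 3)) + 55*149 = (¼)*(-122 + 9)/39 + 8195 = (¼)*(1/39)*(-113) + 8195 = -113/156 + 8195 = 1278307/156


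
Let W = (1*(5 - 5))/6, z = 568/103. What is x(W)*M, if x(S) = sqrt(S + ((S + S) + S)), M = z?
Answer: 0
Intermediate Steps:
z = 568/103 (z = 568*(1/103) = 568/103 ≈ 5.5146)
M = 568/103 ≈ 5.5146
W = 0 (W = (1*0)*(1/6) = 0*(1/6) = 0)
x(S) = 2*sqrt(S) (x(S) = sqrt(S + (2*S + S)) = sqrt(S + 3*S) = sqrt(4*S) = 2*sqrt(S))
x(W)*M = (2*sqrt(0))*(568/103) = (2*0)*(568/103) = 0*(568/103) = 0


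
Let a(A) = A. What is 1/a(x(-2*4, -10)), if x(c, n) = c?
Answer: -1/8 ≈ -0.12500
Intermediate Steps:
1/a(x(-2*4, -10)) = 1/(-2*4) = 1/(-8) = -1/8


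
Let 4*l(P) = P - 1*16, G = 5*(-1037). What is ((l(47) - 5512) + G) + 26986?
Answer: 65187/4 ≈ 16297.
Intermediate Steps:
G = -5185
l(P) = -4 + P/4 (l(P) = (P - 1*16)/4 = (P - 16)/4 = (-16 + P)/4 = -4 + P/4)
((l(47) - 5512) + G) + 26986 = (((-4 + (1/4)*47) - 5512) - 5185) + 26986 = (((-4 + 47/4) - 5512) - 5185) + 26986 = ((31/4 - 5512) - 5185) + 26986 = (-22017/4 - 5185) + 26986 = -42757/4 + 26986 = 65187/4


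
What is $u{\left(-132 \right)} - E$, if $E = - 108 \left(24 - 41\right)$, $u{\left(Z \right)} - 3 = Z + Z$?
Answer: $-2097$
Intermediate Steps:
$u{\left(Z \right)} = 3 + 2 Z$ ($u{\left(Z \right)} = 3 + \left(Z + Z\right) = 3 + 2 Z$)
$E = 1836$ ($E = \left(-108\right) \left(-17\right) = 1836$)
$u{\left(-132 \right)} - E = \left(3 + 2 \left(-132\right)\right) - 1836 = \left(3 - 264\right) - 1836 = -261 - 1836 = -2097$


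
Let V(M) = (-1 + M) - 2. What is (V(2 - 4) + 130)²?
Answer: 15625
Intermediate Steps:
V(M) = -3 + M
(V(2 - 4) + 130)² = ((-3 + (2 - 4)) + 130)² = ((-3 - 2) + 130)² = (-5 + 130)² = 125² = 15625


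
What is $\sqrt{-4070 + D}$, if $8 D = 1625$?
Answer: $\frac{i \sqrt{61870}}{4} \approx 62.184 i$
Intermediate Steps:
$D = \frac{1625}{8}$ ($D = \frac{1}{8} \cdot 1625 = \frac{1625}{8} \approx 203.13$)
$\sqrt{-4070 + D} = \sqrt{-4070 + \frac{1625}{8}} = \sqrt{- \frac{30935}{8}} = \frac{i \sqrt{61870}}{4}$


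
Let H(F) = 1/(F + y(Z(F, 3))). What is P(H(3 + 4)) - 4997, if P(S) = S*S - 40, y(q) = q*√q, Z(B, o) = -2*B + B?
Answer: (-493626*√7 + 1480879*I)/(98*(√7 - 3*I)) ≈ -5037.0 + 0.001687*I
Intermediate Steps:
Z(B, o) = -B
y(q) = q^(3/2)
H(F) = 1/(F + (-F)^(3/2))
P(S) = -40 + S² (P(S) = S² - 40 = -40 + S²)
P(H(3 + 4)) - 4997 = (-40 + (1/((3 + 4) + (-(3 + 4))^(3/2)))²) - 4997 = (-40 + (1/(7 + (-1*7)^(3/2)))²) - 4997 = (-40 + (1/(7 + (-7)^(3/2)))²) - 4997 = (-40 + (1/(7 - 7*I*√7))²) - 4997 = (-40 + (7 - 7*I*√7)⁻²) - 4997 = -5037 + (7 - 7*I*√7)⁻²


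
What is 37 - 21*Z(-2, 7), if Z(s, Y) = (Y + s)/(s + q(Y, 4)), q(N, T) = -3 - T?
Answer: 146/3 ≈ 48.667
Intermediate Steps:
Z(s, Y) = (Y + s)/(-7 + s) (Z(s, Y) = (Y + s)/(s + (-3 - 1*4)) = (Y + s)/(s + (-3 - 4)) = (Y + s)/(s - 7) = (Y + s)/(-7 + s))
37 - 21*Z(-2, 7) = 37 - 21*(7 - 2)/(-7 - 2) = 37 - 21*5/(-9) = 37 - (-7)*5/3 = 37 - 21*(-5/9) = 37 + 35/3 = 146/3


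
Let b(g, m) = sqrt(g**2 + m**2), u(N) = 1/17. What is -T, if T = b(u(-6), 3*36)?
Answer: -sqrt(3370897)/17 ≈ -108.00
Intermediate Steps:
u(N) = 1/17
T = sqrt(3370897)/17 (T = sqrt((1/17)**2 + (3*36)**2) = sqrt(1/289 + 108**2) = sqrt(1/289 + 11664) = sqrt(3370897/289) = sqrt(3370897)/17 ≈ 108.00)
-T = -sqrt(3370897)/17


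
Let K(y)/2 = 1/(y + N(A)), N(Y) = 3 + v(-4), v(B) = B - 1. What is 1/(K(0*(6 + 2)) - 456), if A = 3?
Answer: -1/457 ≈ -0.0021882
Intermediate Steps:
v(B) = -1 + B
N(Y) = -2 (N(Y) = 3 + (-1 - 4) = 3 - 5 = -2)
K(y) = 2/(-2 + y) (K(y) = 2/(y - 2) = 2/(-2 + y))
1/(K(0*(6 + 2)) - 456) = 1/(2/(-2 + 0*(6 + 2)) - 456) = 1/(2/(-2 + 0*8) - 456) = 1/(2/(-2 + 0) - 456) = 1/(2/(-2) - 456) = 1/(2*(-1/2) - 456) = 1/(-1 - 456) = 1/(-457) = -1/457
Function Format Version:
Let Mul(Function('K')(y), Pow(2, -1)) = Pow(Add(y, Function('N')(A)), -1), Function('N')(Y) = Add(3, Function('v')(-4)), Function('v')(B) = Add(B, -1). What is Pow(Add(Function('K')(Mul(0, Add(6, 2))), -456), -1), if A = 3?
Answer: Rational(-1, 457) ≈ -0.0021882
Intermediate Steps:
Function('v')(B) = Add(-1, B)
Function('N')(Y) = -2 (Function('N')(Y) = Add(3, Add(-1, -4)) = Add(3, -5) = -2)
Function('K')(y) = Mul(2, Pow(Add(-2, y), -1)) (Function('K')(y) = Mul(2, Pow(Add(y, -2), -1)) = Mul(2, Pow(Add(-2, y), -1)))
Pow(Add(Function('K')(Mul(0, Add(6, 2))), -456), -1) = Pow(Add(Mul(2, Pow(Add(-2, Mul(0, Add(6, 2))), -1)), -456), -1) = Pow(Add(Mul(2, Pow(Add(-2, Mul(0, 8)), -1)), -456), -1) = Pow(Add(Mul(2, Pow(Add(-2, 0), -1)), -456), -1) = Pow(Add(Mul(2, Pow(-2, -1)), -456), -1) = Pow(Add(Mul(2, Rational(-1, 2)), -456), -1) = Pow(Add(-1, -456), -1) = Pow(-457, -1) = Rational(-1, 457)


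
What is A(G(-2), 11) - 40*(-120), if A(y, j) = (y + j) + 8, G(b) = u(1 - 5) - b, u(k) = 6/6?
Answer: 4822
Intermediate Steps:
u(k) = 1 (u(k) = 6*(⅙) = 1)
G(b) = 1 - b
A(y, j) = 8 + j + y (A(y, j) = (j + y) + 8 = 8 + j + y)
A(G(-2), 11) - 40*(-120) = (8 + 11 + (1 - 1*(-2))) - 40*(-120) = (8 + 11 + (1 + 2)) + 4800 = (8 + 11 + 3) + 4800 = 22 + 4800 = 4822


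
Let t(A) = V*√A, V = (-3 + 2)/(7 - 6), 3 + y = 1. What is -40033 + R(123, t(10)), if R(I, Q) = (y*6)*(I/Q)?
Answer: -40033 + 738*√10/5 ≈ -39566.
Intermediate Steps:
y = -2 (y = -3 + 1 = -2)
V = -1 (V = -1/1 = -1*1 = -1)
t(A) = -√A
R(I, Q) = -12*I/Q (R(I, Q) = (-2*6)*(I/Q) = -12*I/Q)
-40033 + R(123, t(10)) = -40033 - 12*123/(-√10) = -40033 - 12*123*(-√10/10) = -40033 + 738*√10/5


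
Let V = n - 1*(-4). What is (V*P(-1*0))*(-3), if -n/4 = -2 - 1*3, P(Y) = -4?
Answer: 288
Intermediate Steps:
n = 20 (n = -4*(-2 - 1*3) = -4*(-2 - 3) = -4*(-5) = 20)
V = 24 (V = 20 - 1*(-4) = 20 + 4 = 24)
(V*P(-1*0))*(-3) = (24*(-4))*(-3) = -96*(-3) = 288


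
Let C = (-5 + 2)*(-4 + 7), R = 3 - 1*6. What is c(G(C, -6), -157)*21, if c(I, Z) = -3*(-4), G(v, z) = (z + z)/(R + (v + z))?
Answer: 252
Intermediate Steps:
R = -3 (R = 3 - 6 = -3)
C = -9 (C = -3*3 = -9)
G(v, z) = 2*z/(-3 + v + z) (G(v, z) = (z + z)/(-3 + (v + z)) = (2*z)/(-3 + v + z) = 2*z/(-3 + v + z))
c(I, Z) = 12
c(G(C, -6), -157)*21 = 12*21 = 252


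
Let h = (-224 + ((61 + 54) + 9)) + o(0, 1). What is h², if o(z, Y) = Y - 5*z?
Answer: 9801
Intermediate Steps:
h = -99 (h = (-224 + ((61 + 54) + 9)) + (1 - 5*0) = (-224 + (115 + 9)) + (1 + 0) = (-224 + 124) + 1 = -100 + 1 = -99)
h² = (-99)² = 9801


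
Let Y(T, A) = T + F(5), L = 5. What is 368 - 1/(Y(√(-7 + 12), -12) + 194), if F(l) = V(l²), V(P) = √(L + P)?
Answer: (71391 + 368*√5 + 368*√30)/(194 + √5 + √30) ≈ 368.00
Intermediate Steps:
V(P) = √(5 + P)
F(l) = √(5 + l²)
Y(T, A) = T + √30 (Y(T, A) = T + √(5 + 5²) = T + √(5 + 25) = T + √30)
368 - 1/(Y(√(-7 + 12), -12) + 194) = 368 - 1/((√(-7 + 12) + √30) + 194) = 368 - 1/((√5 + √30) + 194) = 368 - 1/(194 + √5 + √30)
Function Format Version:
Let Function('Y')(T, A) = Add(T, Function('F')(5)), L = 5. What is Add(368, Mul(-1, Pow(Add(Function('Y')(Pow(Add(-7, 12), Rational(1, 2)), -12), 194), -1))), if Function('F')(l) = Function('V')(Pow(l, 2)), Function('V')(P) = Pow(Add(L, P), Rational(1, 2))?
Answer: Mul(Pow(Add(194, Pow(5, Rational(1, 2)), Pow(30, Rational(1, 2))), -1), Add(71391, Mul(368, Pow(5, Rational(1, 2))), Mul(368, Pow(30, Rational(1, 2))))) ≈ 368.00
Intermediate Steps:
Function('V')(P) = Pow(Add(5, P), Rational(1, 2))
Function('F')(l) = Pow(Add(5, Pow(l, 2)), Rational(1, 2))
Function('Y')(T, A) = Add(T, Pow(30, Rational(1, 2))) (Function('Y')(T, A) = Add(T, Pow(Add(5, Pow(5, 2)), Rational(1, 2))) = Add(T, Pow(Add(5, 25), Rational(1, 2))) = Add(T, Pow(30, Rational(1, 2))))
Add(368, Mul(-1, Pow(Add(Function('Y')(Pow(Add(-7, 12), Rational(1, 2)), -12), 194), -1))) = Add(368, Mul(-1, Pow(Add(Add(Pow(Add(-7, 12), Rational(1, 2)), Pow(30, Rational(1, 2))), 194), -1))) = Add(368, Mul(-1, Pow(Add(Add(Pow(5, Rational(1, 2)), Pow(30, Rational(1, 2))), 194), -1))) = Add(368, Mul(-1, Pow(Add(194, Pow(5, Rational(1, 2)), Pow(30, Rational(1, 2))), -1)))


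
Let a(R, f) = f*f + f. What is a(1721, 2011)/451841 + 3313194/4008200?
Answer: 8857371586277/905534548100 ≈ 9.7814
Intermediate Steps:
a(R, f) = f + f² (a(R, f) = f² + f = f + f²)
a(1721, 2011)/451841 + 3313194/4008200 = (2011*(1 + 2011))/451841 + 3313194/4008200 = (2011*2012)*(1/451841) + 3313194*(1/4008200) = 4046132*(1/451841) + 1656597/2004100 = 4046132/451841 + 1656597/2004100 = 8857371586277/905534548100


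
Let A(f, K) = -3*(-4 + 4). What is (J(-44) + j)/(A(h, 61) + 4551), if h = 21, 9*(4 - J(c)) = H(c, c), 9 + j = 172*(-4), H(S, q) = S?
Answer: -6193/40959 ≈ -0.15120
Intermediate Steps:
j = -697 (j = -9 + 172*(-4) = -9 - 688 = -697)
J(c) = 4 - c/9
A(f, K) = 0 (A(f, K) = -3*0 = 0)
(J(-44) + j)/(A(h, 61) + 4551) = ((4 - ⅑*(-44)) - 697)/(0 + 4551) = ((4 + 44/9) - 697)/4551 = (80/9 - 697)*(1/4551) = -6193/9*1/4551 = -6193/40959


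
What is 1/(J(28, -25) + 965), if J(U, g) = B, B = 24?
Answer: 1/989 ≈ 0.0010111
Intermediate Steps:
J(U, g) = 24
1/(J(28, -25) + 965) = 1/(24 + 965) = 1/989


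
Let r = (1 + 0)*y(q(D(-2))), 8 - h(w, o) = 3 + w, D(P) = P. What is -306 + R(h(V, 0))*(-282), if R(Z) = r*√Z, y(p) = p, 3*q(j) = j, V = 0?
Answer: -306 + 188*√5 ≈ 114.38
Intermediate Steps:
q(j) = j/3
h(w, o) = 5 - w (h(w, o) = 8 - (3 + w) = 8 + (-3 - w) = 5 - w)
r = -⅔ (r = (1 + 0)*((⅓)*(-2)) = 1*(-⅔) = -⅔ ≈ -0.66667)
R(Z) = -2*√Z/3
-306 + R(h(V, 0))*(-282) = -306 - 2*√(5 - 1*0)/3*(-282) = -306 - 2*√(5 + 0)/3*(-282) = -306 - 2*√5/3*(-282) = -306 + 188*√5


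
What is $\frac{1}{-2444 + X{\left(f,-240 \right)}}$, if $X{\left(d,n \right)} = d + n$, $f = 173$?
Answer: $- \frac{1}{2511} \approx -0.00039825$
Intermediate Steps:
$\frac{1}{-2444 + X{\left(f,-240 \right)}} = \frac{1}{-2444 + \left(173 - 240\right)} = \frac{1}{-2444 - 67} = \frac{1}{-2511} = - \frac{1}{2511}$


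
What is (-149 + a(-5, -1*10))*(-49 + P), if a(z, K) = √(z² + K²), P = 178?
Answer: -19221 + 645*√5 ≈ -17779.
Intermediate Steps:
a(z, K) = √(K² + z²)
(-149 + a(-5, -1*10))*(-49 + P) = (-149 + √((-1*10)² + (-5)²))*(-49 + 178) = (-149 + √((-10)² + 25))*129 = (-149 + √(100 + 25))*129 = (-149 + √125)*129 = (-149 + 5*√5)*129 = -19221 + 645*√5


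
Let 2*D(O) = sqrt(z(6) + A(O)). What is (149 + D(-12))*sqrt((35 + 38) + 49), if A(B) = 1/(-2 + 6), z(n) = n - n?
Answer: 597*sqrt(122)/4 ≈ 1648.5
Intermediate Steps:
z(n) = 0
A(B) = 1/4
D(O) = 1/4 (D(O) = sqrt(0 + 1/4)/2 = sqrt(1/4)/2 = (1/2)*(1/2) = 1/4)
(149 + D(-12))*sqrt((35 + 38) + 49) = (149 + 1/4)*sqrt((35 + 38) + 49) = 597*sqrt(73 + 49)/4 = 597*sqrt(122)/4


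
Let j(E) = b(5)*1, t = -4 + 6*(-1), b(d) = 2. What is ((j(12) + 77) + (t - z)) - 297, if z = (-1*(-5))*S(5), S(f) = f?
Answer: -253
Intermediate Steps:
t = -10 (t = -4 - 6 = -10)
j(E) = 2 (j(E) = 2*1 = 2)
z = 25 (z = -1*(-5)*5 = 5*5 = 25)
((j(12) + 77) + (t - z)) - 297 = ((2 + 77) + (-10 - 1*25)) - 297 = (79 + (-10 - 25)) - 297 = (79 - 35) - 297 = 44 - 297 = -253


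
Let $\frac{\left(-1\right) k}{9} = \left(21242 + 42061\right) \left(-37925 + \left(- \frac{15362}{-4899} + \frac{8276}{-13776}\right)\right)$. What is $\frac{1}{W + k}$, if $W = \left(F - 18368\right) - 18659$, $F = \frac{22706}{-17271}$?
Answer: $\frac{32377667364}{699532946480990709407} \approx 4.6285 \cdot 10^{-11}$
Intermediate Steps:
$F = - \frac{22706}{17271}$ ($F = 22706 \left(- \frac{1}{17271}\right) = - \frac{22706}{17271} \approx -1.3147$)
$W = - \frac{639516023}{17271}$ ($W = \left(- \frac{22706}{17271} - 18368\right) - 18659 = - \frac{317256434}{17271} - 18659 = - \frac{639516023}{17271} \approx -37028.0$)
$k = \frac{40503395597906709}{1874684}$ ($k = - 9 \left(21242 + 42061\right) \left(-37925 + \left(- \frac{15362}{-4899} + \frac{8276}{-13776}\right)\right) = - 9 \cdot 63303 \left(-37925 + \left(\left(-15362\right) \left(- \frac{1}{4899}\right) + 8276 \left(- \frac{1}{13776}\right)\right)\right) = - 9 \cdot 63303 \left(-37925 + \left(\frac{15362}{4899} - \frac{2069}{3444}\right)\right) = - 9 \cdot 63303 \left(-37925 + \frac{14256899}{5624052}\right) = - 9 \cdot 63303 \left(- \frac{213277915201}{5624052}\right) = \left(-9\right) \left(- \frac{4500377288656301}{1874684}\right) = \frac{40503395597906709}{1874684} \approx 2.1605 \cdot 10^{10}$)
$\frac{1}{W + k} = \frac{1}{- \frac{639516023}{17271} + \frac{40503395597906709}{1874684}} = \frac{1}{\frac{699532946480990709407}{32377667364}} = \frac{32377667364}{699532946480990709407}$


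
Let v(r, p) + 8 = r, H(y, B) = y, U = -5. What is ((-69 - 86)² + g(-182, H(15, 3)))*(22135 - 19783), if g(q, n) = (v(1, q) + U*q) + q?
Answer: 58202592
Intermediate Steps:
v(r, p) = -8 + r
g(q, n) = -7 - 4*q (g(q, n) = ((-8 + 1) - 5*q) + q = (-7 - 5*q) + q = -7 - 4*q)
((-69 - 86)² + g(-182, H(15, 3)))*(22135 - 19783) = ((-69 - 86)² + (-7 - 4*(-182)))*(22135 - 19783) = ((-155)² + (-7 + 728))*2352 = (24025 + 721)*2352 = 24746*2352 = 58202592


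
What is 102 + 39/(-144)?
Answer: 4883/48 ≈ 101.73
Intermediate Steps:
102 + 39/(-144) = 102 - 1/144*39 = 102 - 13/48 = 4883/48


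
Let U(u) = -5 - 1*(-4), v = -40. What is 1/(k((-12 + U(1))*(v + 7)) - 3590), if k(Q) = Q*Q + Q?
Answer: 1/180880 ≈ 5.5285e-6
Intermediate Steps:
U(u) = -1 (U(u) = -5 + 4 = -1)
k(Q) = Q + Q² (k(Q) = Q² + Q = Q + Q²)
1/(k((-12 + U(1))*(v + 7)) - 3590) = 1/(((-12 - 1)*(-40 + 7))*(1 + (-12 - 1)*(-40 + 7)) - 3590) = 1/((-13*(-33))*(1 - 13*(-33)) - 3590) = 1/(429*(1 + 429) - 3590) = 1/(429*430 - 3590) = 1/(184470 - 3590) = 1/180880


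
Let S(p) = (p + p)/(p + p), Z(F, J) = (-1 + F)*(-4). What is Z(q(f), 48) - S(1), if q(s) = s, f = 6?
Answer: -21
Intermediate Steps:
Z(F, J) = 4 - 4*F
S(p) = 1 (S(p) = (2*p)/((2*p)) = (2*p)*(1/(2*p)) = 1)
Z(q(f), 48) - S(1) = (4 - 4*6) - 1*1 = (4 - 24) - 1 = -20 - 1 = -21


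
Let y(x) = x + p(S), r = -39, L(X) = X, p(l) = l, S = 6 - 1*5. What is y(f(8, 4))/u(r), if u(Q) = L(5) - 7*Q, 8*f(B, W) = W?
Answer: 3/556 ≈ 0.0053957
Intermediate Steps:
S = 1 (S = 6 - 5 = 1)
f(B, W) = W/8
u(Q) = 5 - 7*Q
y(x) = 1 + x (y(x) = x + 1 = 1 + x)
y(f(8, 4))/u(r) = (1 + (⅛)*4)/(5 - 7*(-39)) = (1 + ½)/(5 + 273) = (3/2)/278 = (3/2)*(1/278) = 3/556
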